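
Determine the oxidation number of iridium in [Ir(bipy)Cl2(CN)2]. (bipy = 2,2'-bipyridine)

No counter-ion: the bracketed complex is neutral.
Ligand charges: 1×bipy neutral; 2×Cl = -2; 2×CN = -2; sum -4.
Ir + (-4) = 0 ⇒ Ir is +4.

+4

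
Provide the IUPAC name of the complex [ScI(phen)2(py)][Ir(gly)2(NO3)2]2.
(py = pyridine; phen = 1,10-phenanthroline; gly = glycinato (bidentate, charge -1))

iodobis(1,10-phenanthroline)(pyridine)scandium(III) bis(glycinato)dinitratoiridate(III)

Scandium is always +3 in its complexes; the cation's ligand charges sum to -1, so the complex cation is 2+.
With 2 anions per cation, each anion must be 2/2 = 1−.
Anion: ligand charges sum to -4; for the ion to be 1−, Ir = +3.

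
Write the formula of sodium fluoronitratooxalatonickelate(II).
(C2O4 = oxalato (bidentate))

Ligands: 1 fluoro (F, -1), 1 oxalato (C2O4, -2), 1 nitrato (NO3, -1). Ligand charge sum = -4.
With Ni in oxidation state +2, the complex ion is [Ni...]^2−.
Charge balance with sodium (+1) requires 1 complex ion per 2 sodium.

Na2[Ni(C2O4)F(NO3)]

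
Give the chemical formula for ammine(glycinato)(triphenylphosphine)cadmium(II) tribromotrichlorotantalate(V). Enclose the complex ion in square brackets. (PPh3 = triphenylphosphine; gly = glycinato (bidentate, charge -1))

Cation [Cd…]: ligand charges -1, Cd(II) ⇒ ion charge 1+.
Anion [Ta…]: ligand charges -6, Ta(V) ⇒ ion charge 1−.

[Cd(gly)(NH3)(PPh3)][TaBr3Cl3]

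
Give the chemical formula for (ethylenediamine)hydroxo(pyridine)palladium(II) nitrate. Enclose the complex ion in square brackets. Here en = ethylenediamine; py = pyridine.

[Pd(en)(OH)(py)]NO3

Ligands: 1 ethylenediamine (en, neutral), 1 hydroxo (OH, -1), 1 pyridine (py, neutral). Ligand charge sum = -1.
With Pd in oxidation state +2, the complex ion is [Pd...]^1+.
Charge balance with nitrate (-1) requires 1 complex ion per 1 nitrate.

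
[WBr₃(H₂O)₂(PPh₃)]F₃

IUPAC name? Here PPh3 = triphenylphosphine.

The 3 fluoride counter-ions carry a total charge of -3, so each complex ion is 3+.
Ligand charges: 2×aqua (neutral), 3×bromo (-1 each), 1×triphenylphosphine (neutral); total -3. So W + (-3) = 3+, giving W = +6.
Ligands are named alphabetically: aqua before bromo before triphenylphosphine.

diaquatribromo(triphenylphosphine)tungsten(VI) fluoride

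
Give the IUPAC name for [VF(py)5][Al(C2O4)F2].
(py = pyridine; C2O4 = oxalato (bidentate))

Both ions are complex: the cation is named first with the plain metal name, the anion second with the -ate form; each ion's ligands are alphabetised independently.
Aluminium is always +3 in its complexes; the anion's ligand charges sum to -4, so the complex anion is 1−.
A 1:1 salt means the cation carries the equal and opposite charge, 1+.
Cation: ligand charges sum to -1; for the ion to be 1+, V = +2.

fluoropentakis(pyridine)vanadium(II) difluorooxalatoaluminate(III)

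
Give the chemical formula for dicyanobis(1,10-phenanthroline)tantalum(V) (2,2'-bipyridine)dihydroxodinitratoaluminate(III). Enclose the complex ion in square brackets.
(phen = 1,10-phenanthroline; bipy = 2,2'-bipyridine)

[Ta(CN)2(phen)2][Al(bipy)(NO3)2(OH)2]3

Cation [Ta…]: ligand charges -2, Ta(V) ⇒ ion charge 3+.
Anion [Al…]: ligand charges -4, Al(III) ⇒ ion charge 1−.
One 3+ cation requires 3 of the 1− anion.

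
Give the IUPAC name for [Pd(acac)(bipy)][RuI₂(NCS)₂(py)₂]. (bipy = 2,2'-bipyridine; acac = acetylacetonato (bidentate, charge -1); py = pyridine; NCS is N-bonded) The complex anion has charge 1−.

The complex anion is given as 1−; its ligand charges sum to -4, so Ru = +3.
A 1:1 salt means the cation carries the equal and opposite charge, 1+.
Cation: ligand charges sum to -1; for the ion to be 1+, Pd = +2.

(acetylacetonato)(2,2'-bipyridine)palladium(II) diiododiisothiocyanatobis(pyridine)ruthenate(III)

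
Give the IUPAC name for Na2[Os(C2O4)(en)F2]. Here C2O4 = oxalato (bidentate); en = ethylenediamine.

The 2 sodium counter-ions carry a total charge of +2, so each complex ion is 2−.
Ligand charges: 2×fluoro (-1 each), 1×oxalato (-2 each), 1×ethylenediamine (neutral); total -4. So Os + (-4) = 2−, giving Os = +2.
Ligands are named alphabetically: ethylenediamine before fluoro before oxalato.
The complex ion is anionic, so osmium takes the -ate form osmate(II).

sodium (ethylenediamine)difluorooxalatoosmate(II)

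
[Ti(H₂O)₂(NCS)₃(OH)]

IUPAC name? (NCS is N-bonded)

diaquahydroxotriisothiocyanatotitanium(IV)

There is no counter-ion, so the complex is neutral overall.
Ligand charges: 2×aqua (neutral), 1×hydroxo (-1 each), 3×isothiocyanato (-1 each); total -4. So Ti + (-4) = 0, giving Ti = +4.
Ligands are named alphabetically: aqua before hydroxo before isothiocyanato.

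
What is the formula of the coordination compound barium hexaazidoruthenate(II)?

Ligands: 6 azido (N3, -1). Ligand charge sum = -6.
With Ru in oxidation state +2, the complex ion is [Ru...]^4−.
Charge balance with barium (+2) requires 1 complex ion per 2 barium.

Ba2[Ru(N3)6]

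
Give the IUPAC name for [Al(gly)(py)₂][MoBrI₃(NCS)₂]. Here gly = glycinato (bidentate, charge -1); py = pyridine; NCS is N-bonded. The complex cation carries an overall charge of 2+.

(glycinato)bis(pyridine)aluminium(III) bromotriiododiisothiocyanatomolybdate(IV)

The complex cation is given as 2+; its ligand charges sum to -1, so Al = +3.
A 1:1 salt means the anion carries the equal and opposite charge, 2−.
Anion: ligand charges sum to -6; for the ion to be 2−, Mo = +4.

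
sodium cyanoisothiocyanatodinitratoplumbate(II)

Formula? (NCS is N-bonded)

Ligands: 1 isothiocyanato (NCS, -1), 2 nitrato (NO3, -1), 1 cyano (CN, -1). Ligand charge sum = -4.
Charge balance with sodium (+1) requires 1 complex ion per 2 sodium.

Na2[Pb(CN)(NCS)(NO3)2]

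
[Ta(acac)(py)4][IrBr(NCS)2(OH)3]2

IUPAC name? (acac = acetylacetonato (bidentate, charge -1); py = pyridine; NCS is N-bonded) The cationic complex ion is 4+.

Both ions are complex: the cation is named first with the plain metal name, the anion second with the -ate form; each ion's ligands are alphabetised independently.
The complex cation is given as 4+; its ligand charges sum to -1, so Ta = +5.
With 2 anions per cation, each anion must be 4/2 = 2−.
Anion: ligand charges sum to -6; for the ion to be 2−, Ir = +4.

(acetylacetonato)tetrakis(pyridine)tantalum(V) bromotrihydroxodiisothiocyanatoiridate(IV)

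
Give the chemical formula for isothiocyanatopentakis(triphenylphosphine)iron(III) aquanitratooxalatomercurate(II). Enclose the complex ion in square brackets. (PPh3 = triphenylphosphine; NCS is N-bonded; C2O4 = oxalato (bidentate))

[Fe(NCS)(PPh3)5][Hg(C2O4)(H2O)(NO3)]2

Cation [Fe…]: ligand charges -1, Fe(III) ⇒ ion charge 2+.
Anion [Hg…]: ligand charges -3, Hg(II) ⇒ ion charge 1−.
One 2+ cation requires 2 of the 1− anion.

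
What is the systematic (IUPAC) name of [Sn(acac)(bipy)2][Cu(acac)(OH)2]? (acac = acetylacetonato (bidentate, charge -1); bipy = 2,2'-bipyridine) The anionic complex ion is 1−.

The complex anion is given as 1−; its ligand charges sum to -3, so Cu = +2.
A 1:1 salt means the cation carries the equal and opposite charge, 1+.
Cation: ligand charges sum to -1; for the ion to be 1+, Sn = +2.

(acetylacetonato)bis(2,2'-bipyridine)tin(II) (acetylacetonato)dihydroxocuprate(II)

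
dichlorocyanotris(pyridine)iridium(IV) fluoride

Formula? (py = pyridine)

Ligands: 2 chloro (Cl, -1), 1 cyano (CN, -1), 3 pyridine (py, neutral). Ligand charge sum = -3.
With Ir in oxidation state +4, the complex ion is [Ir...]^1+.
Charge balance with fluoride (-1) requires 1 complex ion per 1 fluoride.

[IrCl2(CN)(py)3]F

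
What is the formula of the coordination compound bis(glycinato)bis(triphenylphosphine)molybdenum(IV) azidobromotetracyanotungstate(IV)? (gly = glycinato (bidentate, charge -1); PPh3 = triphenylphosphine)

Cation [Mo…]: ligand charges -2, Mo(IV) ⇒ ion charge 2+.
Anion [W…]: ligand charges -6, W(IV) ⇒ ion charge 2−.
One 2+ cation balances one 2− anion.

[Mo(gly)2(PPh3)2][WBr(CN)4(N3)]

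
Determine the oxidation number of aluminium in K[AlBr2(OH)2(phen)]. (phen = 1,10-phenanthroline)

1 potassium outside the brackets (+1 each) → the complex ion is 1−.
Ligand charges: 2×OH = -2; 1×phen neutral; 2×Br = -2; sum -4.
Al + (-4) = 1− ⇒ Al is +3.

+3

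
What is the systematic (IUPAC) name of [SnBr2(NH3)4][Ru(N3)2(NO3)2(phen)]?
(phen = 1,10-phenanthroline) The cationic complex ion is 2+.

tetraamminedibromotin(IV) diazidodinitrato(1,10-phenanthroline)ruthenate(II)

Both ions are complex: the cation is named first with the plain metal name, the anion second with the -ate form; each ion's ligands are alphabetised independently.
The complex cation is given as 2+; its ligand charges sum to -2, so Sn = +4.
A 1:1 salt means the anion carries the equal and opposite charge, 2−.
Anion: ligand charges sum to -4; for the ion to be 2−, Ru = +2.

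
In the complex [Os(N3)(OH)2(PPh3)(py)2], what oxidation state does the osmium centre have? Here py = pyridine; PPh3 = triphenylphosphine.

No counter-ion: the bracketed complex is neutral.
Ligand charges: 2×OH = -2; 1×N3 = -1; 2×py neutral; 1×PPh3 neutral; sum -3.
Os + (-3) = 0 ⇒ Os is +3.

+3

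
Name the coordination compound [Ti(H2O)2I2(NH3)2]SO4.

The 1 sulfate counter-ion carries a total charge of -2, so each complex ion is 2+.
Ligand charges: 2×iodo (-1 each), 2×aqua (neutral), 2×ammine (neutral); total -2. So Ti + (-2) = 2+, giving Ti = +4.
Ligands are named alphabetically: ammine before aqua before iodo.

diamminediaquadiiodotitanium(IV) sulfate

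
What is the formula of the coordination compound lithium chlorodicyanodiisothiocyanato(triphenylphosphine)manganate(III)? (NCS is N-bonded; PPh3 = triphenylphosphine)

Li2[MnCl(CN)2(NCS)2(PPh3)]

Ligands: 2 cyano (CN, -1), 2 isothiocyanato (NCS, -1), 1 triphenylphosphine (PPh3, neutral), 1 chloro (Cl, -1). Ligand charge sum = -5.
With Mn in oxidation state +3, the complex ion is [Mn...]^2−.
Charge balance with lithium (+1) requires 1 complex ion per 2 lithium.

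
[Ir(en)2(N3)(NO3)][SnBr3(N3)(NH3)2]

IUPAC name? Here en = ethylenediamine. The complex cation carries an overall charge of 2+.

azidobis(ethylenediamine)nitratoiridium(IV) diammineazidotribromostannate(II)

The complex cation is given as 2+; its ligand charges sum to -2, so Ir = +4.
A 1:1 salt means the anion carries the equal and opposite charge, 2−.
Anion: ligand charges sum to -4; for the ion to be 2−, Sn = +2.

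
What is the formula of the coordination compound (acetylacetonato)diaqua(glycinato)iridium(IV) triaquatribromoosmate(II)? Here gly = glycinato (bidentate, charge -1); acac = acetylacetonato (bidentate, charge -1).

Cation [Ir…]: ligand charges -2, Ir(IV) ⇒ ion charge 2+.
Anion [Os…]: ligand charges -3, Os(II) ⇒ ion charge 1−.

[Ir(acac)(gly)(H2O)2][OsBr3(H2O)3]2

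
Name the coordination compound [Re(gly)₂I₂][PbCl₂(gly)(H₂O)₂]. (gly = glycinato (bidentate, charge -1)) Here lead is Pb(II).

bis(glycinato)diiodorhenium(V) diaquadichloro(glycinato)plumbate(II)

Both ions are complex: the cation is named first with the plain metal name, the anion second with the -ate form; each ion's ligands are alphabetised independently.
Pb is given as +2; the anion's ligand charges sum to -3, so the complex anion is 1−.
A 1:1 salt means the cation carries the equal and opposite charge, 1+.
Cation: ligand charges sum to -4; for the ion to be 1+, Re = +5.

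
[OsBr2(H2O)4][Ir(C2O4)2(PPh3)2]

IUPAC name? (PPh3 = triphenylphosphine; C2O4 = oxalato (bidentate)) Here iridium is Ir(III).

Ir is given as +3; the anion's ligand charges sum to -4, so the complex anion is 1−.
A 1:1 salt means the cation carries the equal and opposite charge, 1+.
Cation: ligand charges sum to -2; for the ion to be 1+, Os = +3.

tetraaquadibromoosmium(III) dioxalatobis(triphenylphosphine)iridate(III)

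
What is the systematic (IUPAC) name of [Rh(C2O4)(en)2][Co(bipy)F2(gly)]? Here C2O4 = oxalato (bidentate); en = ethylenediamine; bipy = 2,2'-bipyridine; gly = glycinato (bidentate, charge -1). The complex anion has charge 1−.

The complex anion is given as 1−; its ligand charges sum to -3, so Co = +2.
A 1:1 salt means the cation carries the equal and opposite charge, 1+.
Cation: ligand charges sum to -2; for the ion to be 1+, Rh = +3.

bis(ethylenediamine)oxalatorhodium(III) (2,2'-bipyridine)difluoro(glycinato)cobaltate(II)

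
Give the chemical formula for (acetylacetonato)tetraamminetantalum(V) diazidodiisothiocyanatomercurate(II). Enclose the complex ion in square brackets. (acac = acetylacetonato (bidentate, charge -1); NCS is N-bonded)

Cation [Ta…]: ligand charges -1, Ta(V) ⇒ ion charge 4+.
Anion [Hg…]: ligand charges -4, Hg(II) ⇒ ion charge 2−.
One 4+ cation requires 2 of the 2− anion.

[Ta(acac)(NH3)4][Hg(N3)2(NCS)2]2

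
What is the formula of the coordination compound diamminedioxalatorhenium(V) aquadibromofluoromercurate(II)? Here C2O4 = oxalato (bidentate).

[Re(C2O4)2(NH3)2][HgBr2F(H2O)]

Cation [Re…]: ligand charges -4, Re(V) ⇒ ion charge 1+.
Anion [Hg…]: ligand charges -3, Hg(II) ⇒ ion charge 1−.
One 1+ cation balances one 1− anion.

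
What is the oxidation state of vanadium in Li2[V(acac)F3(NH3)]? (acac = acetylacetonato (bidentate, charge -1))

2 lithium outside the brackets (+1 each) → the complex ion is 2−.
Ligand charges: 1×acac = -1; 1×NH3 neutral; 3×F = -3; sum -4.
V + (-4) = 2− ⇒ V is +2.

+2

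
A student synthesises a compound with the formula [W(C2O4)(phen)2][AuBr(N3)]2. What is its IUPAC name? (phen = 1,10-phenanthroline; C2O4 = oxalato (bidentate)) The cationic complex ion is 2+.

oxalatobis(1,10-phenanthroline)tungsten(IV) azidobromoaurate(I)

Both ions are complex: the cation is named first with the plain metal name, the anion second with the -ate form; each ion's ligands are alphabetised independently.
The complex cation is given as 2+; its ligand charges sum to -2, so W = +4.
With 2 anions per cation, each anion must be 2/2 = 1−.
Anion: ligand charges sum to -2; for the ion to be 1−, Au = +1.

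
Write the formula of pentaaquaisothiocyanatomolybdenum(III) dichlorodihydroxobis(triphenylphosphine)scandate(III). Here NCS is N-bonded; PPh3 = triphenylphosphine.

Cation [Mo…]: ligand charges -1, Mo(III) ⇒ ion charge 2+.
Anion [Sc…]: ligand charges -4, Sc(III) ⇒ ion charge 1−.
One 2+ cation requires 2 of the 1− anion.

[Mo(H2O)5(NCS)][ScCl2(OH)2(PPh3)2]2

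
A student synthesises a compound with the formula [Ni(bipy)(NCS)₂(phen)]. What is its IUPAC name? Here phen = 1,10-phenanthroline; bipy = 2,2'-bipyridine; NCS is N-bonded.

(2,2'-bipyridine)diisothiocyanato(1,10-phenanthroline)nickel(II)

There is no counter-ion, so the complex is neutral overall.
Ligand charges: 1×1,10-phenanthroline (neutral), 1×2,2'-bipyridine (neutral), 2×isothiocyanato (-1 each); total -2. So Ni + (-2) = 0, giving Ni = +2.
Ligands are named alphabetically: bipyridine before isothiocyanato before phenanthroline.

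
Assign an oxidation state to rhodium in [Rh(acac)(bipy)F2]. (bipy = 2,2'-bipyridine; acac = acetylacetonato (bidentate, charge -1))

No counter-ion: the bracketed complex is neutral.
Ligand charges: 2×F = -2; 1×bipy neutral; 1×acac = -1; sum -3.
Rh + (-3) = 0 ⇒ Rh is +3.

+3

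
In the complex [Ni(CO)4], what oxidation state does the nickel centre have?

No counter-ion: the bracketed complex is neutral.
Ligand charges: 4×CO neutral; sum 0.
Ni + (0) = 0 ⇒ Ni is 0.

0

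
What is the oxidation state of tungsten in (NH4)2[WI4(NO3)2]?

+4

2 ammonium outside the brackets (+1 each) → the complex ion is 2−.
Ligand charges: 2×NO3 = -2; 4×I = -4; sum -6.
W + (-6) = 2− ⇒ W is +4.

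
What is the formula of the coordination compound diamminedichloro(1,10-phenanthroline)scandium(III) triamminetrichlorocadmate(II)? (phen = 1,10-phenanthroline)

[ScCl2(NH3)2(phen)][CdCl3(NH3)3]

Cation [Sc…]: ligand charges -2, Sc(III) ⇒ ion charge 1+.
Anion [Cd…]: ligand charges -3, Cd(II) ⇒ ion charge 1−.
One 1+ cation balances one 1− anion.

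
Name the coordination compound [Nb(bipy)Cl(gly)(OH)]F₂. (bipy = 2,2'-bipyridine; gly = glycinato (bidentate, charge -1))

The 2 fluoride counter-ions carry a total charge of -2, so each complex ion is 2+.
Ligand charges: 1×hydroxo (-1 each), 1×chloro (-1 each), 1×2,2'-bipyridine (neutral), 1×glycinato (-1 each); total -3. So Nb + (-3) = 2+, giving Nb = +5.
Ligands are named alphabetically: bipyridine before chloro before glycinato before hydroxo.

(2,2'-bipyridine)chloro(glycinato)hydroxoniobium(V) fluoride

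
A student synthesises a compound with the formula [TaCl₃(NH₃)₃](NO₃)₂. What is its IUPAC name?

The 2 nitrate counter-ions carry a total charge of -2, so each complex ion is 2+.
Ligand charges: 3×chloro (-1 each), 3×ammine (neutral); total -3. So Ta + (-3) = 2+, giving Ta = +5.
Ligands are named alphabetically: ammine before chloro.

triamminetrichlorotantalum(V) nitrate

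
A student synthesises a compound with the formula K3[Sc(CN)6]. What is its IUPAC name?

The 3 potassium counter-ions carry a total charge of +3, so each complex ion is 3−.
Ligand charges: 6×cyano (-1 each); total -6. So Sc + (-6) = 3−, giving Sc = +3.
The complex ion is anionic, so scandium takes the -ate form scandate(III).

potassium hexacyanoscandate(III)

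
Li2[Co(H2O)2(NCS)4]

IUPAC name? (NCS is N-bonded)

lithium diaquatetraisothiocyanatocobaltate(II)

The 2 lithium counter-ions carry a total charge of +2, so each complex ion is 2−.
Ligand charges: 4×isothiocyanato (-1 each), 2×aqua (neutral); total -4. So Co + (-4) = 2−, giving Co = +2.
The complex ion is anionic, so cobalt takes the -ate form cobaltate(II).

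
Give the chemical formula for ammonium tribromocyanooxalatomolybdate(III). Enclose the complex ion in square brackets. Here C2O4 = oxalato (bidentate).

(NH4)3[MoBr3(C2O4)(CN)]

Ligands: 1 oxalato (C2O4, -2), 1 cyano (CN, -1), 3 bromo (Br, -1). Ligand charge sum = -6.
With Mo in oxidation state +3, the complex ion is [Mo...]^3−.
Charge balance with ammonium (+1) requires 1 complex ion per 3 ammonium.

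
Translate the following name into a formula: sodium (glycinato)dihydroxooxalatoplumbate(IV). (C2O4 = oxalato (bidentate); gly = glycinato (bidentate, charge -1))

Ligands: 2 hydroxo (OH, -1), 1 oxalato (C2O4, -2), 1 glycinato (gly, -1). Ligand charge sum = -5.
With Pb in oxidation state +4, the complex ion is [Pb...]^1−.
Charge balance with sodium (+1) requires 1 complex ion per 1 sodium.

Na[Pb(C2O4)(gly)(OH)2]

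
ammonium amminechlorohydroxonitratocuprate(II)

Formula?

Ligands: 1 hydroxo (OH, -1), 1 ammine (NH3, neutral), 1 chloro (Cl, -1), 1 nitrato (NO3, -1). Ligand charge sum = -3.
With Cu in oxidation state +2, the complex ion is [Cu...]^1−.
Charge balance with ammonium (+1) requires 1 complex ion per 1 ammonium.

NH4[CuCl(NH3)(NO3)(OH)]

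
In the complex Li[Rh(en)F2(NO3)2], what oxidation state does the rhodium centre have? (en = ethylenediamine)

1 lithium outside the brackets (+1 each) → the complex ion is 1−.
Ligand charges: 2×F = -2; 2×NO3 = -2; 1×en neutral; sum -4.
Rh + (-4) = 1− ⇒ Rh is +3.

+3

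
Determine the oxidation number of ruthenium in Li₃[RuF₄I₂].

+3

3 lithium outside the brackets (+1 each) → the complex ion is 3−.
Ligand charges: 4×F = -4; 2×I = -2; sum -6.
Ru + (-6) = 3− ⇒ Ru is +3.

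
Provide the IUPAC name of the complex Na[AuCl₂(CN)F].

sodium dichlorocyanofluoroaurate(III)

The 1 sodium counter-ion carries a total charge of +1, so each complex ion is 1−.
Ligand charges: 2×chloro (-1 each), 1×fluoro (-1 each), 1×cyano (-1 each); total -4. So Au + (-4) = 1−, giving Au = +3.
The complex ion is anionic, so gold takes the -ate form aurate(III).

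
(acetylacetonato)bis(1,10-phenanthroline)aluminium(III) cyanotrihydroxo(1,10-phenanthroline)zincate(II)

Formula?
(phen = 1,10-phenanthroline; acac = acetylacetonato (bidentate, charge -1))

Cation [Al…]: ligand charges -1, Al(III) ⇒ ion charge 2+.
Anion [Zn…]: ligand charges -4, Zn(II) ⇒ ion charge 2−.

[Al(acac)(phen)2][Zn(CN)(OH)3(phen)]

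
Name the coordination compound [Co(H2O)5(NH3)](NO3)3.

amminepentaaquacobalt(III) nitrate

The 3 nitrate counter-ions carry a total charge of -3, so each complex ion is 3+.
Ligand charges: 5×aqua (neutral), 1×ammine (neutral); total 0. So Co + (0) = 3+, giving Co = +3.
Ligands are named alphabetically: ammine before aqua.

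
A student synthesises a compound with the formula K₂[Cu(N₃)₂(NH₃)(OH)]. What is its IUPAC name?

potassium amminediazidohydroxocuprate(I)

The 2 potassium counter-ions carry a total charge of +2, so each complex ion is 2−.
Ligand charges: 2×azido (-1 each), 1×ammine (neutral), 1×hydroxo (-1 each); total -3. So Cu + (-3) = 2−, giving Cu = +1.
Ligands are named alphabetically: ammine before azido before hydroxo.
The complex ion is anionic, so copper takes the -ate form cuprate(I).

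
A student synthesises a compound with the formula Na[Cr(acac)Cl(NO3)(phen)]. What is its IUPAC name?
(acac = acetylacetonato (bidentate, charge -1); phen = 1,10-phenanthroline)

The 1 sodium counter-ion carries a total charge of +1, so each complex ion is 1−.
Ligand charges: 1×nitrato (-1 each), 1×acetylacetonato (-1 each), 1×chloro (-1 each), 1×1,10-phenanthroline (neutral); total -3. So Cr + (-3) = 1−, giving Cr = +2.
Ligands are named alphabetically: acetylacetonato before chloro before nitrato before phenanthroline.
The complex ion is anionic, so chromium takes the -ate form chromate(II).

sodium (acetylacetonato)chloronitrato(1,10-phenanthroline)chromate(II)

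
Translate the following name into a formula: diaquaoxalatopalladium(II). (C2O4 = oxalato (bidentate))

Ligands: 1 oxalato (C2O4, -2), 2 aqua (H2O, neutral). Ligand charge sum = -2.
With Pd in oxidation state +2, the complex ion is [Pd...].

[Pd(C2O4)(H2O)2]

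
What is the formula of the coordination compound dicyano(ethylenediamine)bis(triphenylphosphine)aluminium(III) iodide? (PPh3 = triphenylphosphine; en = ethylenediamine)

Ligands: 2 triphenylphosphine (PPh3, neutral), 2 cyano (CN, -1), 1 ethylenediamine (en, neutral). Ligand charge sum = -2.
With Al in oxidation state +3, the complex ion is [Al...]^1+.
Charge balance with iodide (-1) requires 1 complex ion per 1 iodide.

[Al(CN)2(en)(PPh3)2]I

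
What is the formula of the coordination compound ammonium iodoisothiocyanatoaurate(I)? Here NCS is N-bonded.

NH4[AuI(NCS)]

Ligands: 1 iodo (I, -1), 1 isothiocyanato (NCS, -1). Ligand charge sum = -2.
With Au in oxidation state +1, the complex ion is [Au...]^1−.
Charge balance with ammonium (+1) requires 1 complex ion per 1 ammonium.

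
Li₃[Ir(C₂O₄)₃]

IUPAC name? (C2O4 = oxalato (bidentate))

lithium trioxalatoiridate(III)

The 3 lithium counter-ions carry a total charge of +3, so each complex ion is 3−.
Ligand charges: 3×oxalato (-2 each); total -6. So Ir + (-6) = 3−, giving Ir = +3.
The complex ion is anionic, so iridium takes the -ate form iridate(III).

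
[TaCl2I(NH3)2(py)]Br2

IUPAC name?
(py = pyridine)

The 2 bromide counter-ions carry a total charge of -2, so each complex ion is 2+.
Ligand charges: 2×chloro (-1 each), 2×ammine (neutral), 1×pyridine (neutral), 1×iodo (-1 each); total -3. So Ta + (-3) = 2+, giving Ta = +5.
Ligands are named alphabetically: ammine before chloro before iodo before pyridine.

diamminedichloroiodo(pyridine)tantalum(V) bromide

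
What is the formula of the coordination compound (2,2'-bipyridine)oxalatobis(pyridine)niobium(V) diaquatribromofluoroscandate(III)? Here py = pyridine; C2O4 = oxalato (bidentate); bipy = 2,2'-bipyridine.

[Nb(bipy)(C2O4)(py)2][ScBr3F(H2O)2]3

Cation [Nb…]: ligand charges -2, Nb(V) ⇒ ion charge 3+.
Anion [Sc…]: ligand charges -4, Sc(III) ⇒ ion charge 1−.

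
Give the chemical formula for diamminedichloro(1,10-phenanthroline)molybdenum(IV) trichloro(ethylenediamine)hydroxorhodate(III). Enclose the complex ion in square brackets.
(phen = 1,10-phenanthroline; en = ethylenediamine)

Cation [Mo…]: ligand charges -2, Mo(IV) ⇒ ion charge 2+.
Anion [Rh…]: ligand charges -4, Rh(III) ⇒ ion charge 1−.
One 2+ cation requires 2 of the 1− anion.

[MoCl2(NH3)2(phen)][RhCl3(en)(OH)]2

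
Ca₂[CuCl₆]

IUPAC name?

calcium hexachlorocuprate(II)

The 2 calcium counter-ions carry a total charge of +4, so each complex ion is 4−.
Ligand charges: 6×chloro (-1 each); total -6. So Cu + (-6) = 4−, giving Cu = +2.
The complex ion is anionic, so copper takes the -ate form cuprate(II).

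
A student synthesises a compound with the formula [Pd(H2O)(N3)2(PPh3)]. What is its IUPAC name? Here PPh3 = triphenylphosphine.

aquadiazido(triphenylphosphine)palladium(II)

There is no counter-ion, so the complex is neutral overall.
Ligand charges: 2×azido (-1 each), 1×triphenylphosphine (neutral), 1×aqua (neutral); total -2. So Pd + (-2) = 0, giving Pd = +2.
Ligands are named alphabetically: aqua before azido before triphenylphosphine.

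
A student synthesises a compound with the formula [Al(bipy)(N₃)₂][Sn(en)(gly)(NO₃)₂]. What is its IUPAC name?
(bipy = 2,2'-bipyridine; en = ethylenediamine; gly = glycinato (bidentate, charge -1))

Aluminium is always +3 in its complexes; the cation's ligand charges sum to -2, so the complex cation is 1+.
A 1:1 salt means the anion carries the equal and opposite charge, 1−.
Anion: ligand charges sum to -3; for the ion to be 1−, Sn = +2.

diazido(2,2'-bipyridine)aluminium(III) (ethylenediamine)(glycinato)dinitratostannate(II)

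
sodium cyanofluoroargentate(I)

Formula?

Na[Ag(CN)F]

Ligands: 1 fluoro (F, -1), 1 cyano (CN, -1). Ligand charge sum = -2.
With Ag in oxidation state +1, the complex ion is [Ag...]^1−.
Charge balance with sodium (+1) requires 1 complex ion per 1 sodium.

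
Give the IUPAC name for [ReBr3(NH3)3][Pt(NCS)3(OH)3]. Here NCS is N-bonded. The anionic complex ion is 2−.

The complex anion is given as 2−; its ligand charges sum to -6, so Pt = +4.
A 1:1 salt means the cation carries the equal and opposite charge, 2+.
Cation: ligand charges sum to -3; for the ion to be 2+, Re = +5.

triamminetribromorhenium(V) trihydroxotriisothiocyanatoplatinate(IV)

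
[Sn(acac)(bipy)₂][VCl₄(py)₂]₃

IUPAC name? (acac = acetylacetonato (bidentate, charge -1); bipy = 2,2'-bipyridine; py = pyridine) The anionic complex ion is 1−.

Both ions are complex: the cation is named first with the plain metal name, the anion second with the -ate form; each ion's ligands are alphabetised independently.
The complex anion is given as 1−; its ligand charges sum to -4, so V = +3.
With 3 anions per cation, the cation must be 3×1 = 3+.
Cation: ligand charges sum to -1; for the ion to be 3+, Sn = +4.

(acetylacetonato)bis(2,2'-bipyridine)tin(IV) tetrachlorobis(pyridine)vanadate(III)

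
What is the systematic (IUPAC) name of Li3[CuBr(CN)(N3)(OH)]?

lithium azidobromocyanohydroxocuprate(I)

The 3 lithium counter-ions carry a total charge of +3, so each complex ion is 3−.
Ligand charges: 1×bromo (-1 each), 1×cyano (-1 each), 1×hydroxo (-1 each), 1×azido (-1 each); total -4. So Cu + (-4) = 3−, giving Cu = +1.
Ligands are named alphabetically: azido before bromo before cyano before hydroxo.
The complex ion is anionic, so copper takes the -ate form cuprate(I).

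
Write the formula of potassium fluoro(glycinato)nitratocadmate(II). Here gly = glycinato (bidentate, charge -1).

K[CdF(gly)(NO3)]

Ligands: 1 nitrato (NO3, -1), 1 fluoro (F, -1), 1 glycinato (gly, -1). Ligand charge sum = -3.
Charge balance with potassium (+1) requires 1 complex ion per 1 potassium.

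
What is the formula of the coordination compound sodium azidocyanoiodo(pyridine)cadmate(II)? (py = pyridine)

Na[Cd(CN)I(N3)(py)]

Ligands: 1 cyano (CN, -1), 1 pyridine (py, neutral), 1 azido (N3, -1), 1 iodo (I, -1). Ligand charge sum = -3.
With Cd in oxidation state +2, the complex ion is [Cd...]^1−.
Charge balance with sodium (+1) requires 1 complex ion per 1 sodium.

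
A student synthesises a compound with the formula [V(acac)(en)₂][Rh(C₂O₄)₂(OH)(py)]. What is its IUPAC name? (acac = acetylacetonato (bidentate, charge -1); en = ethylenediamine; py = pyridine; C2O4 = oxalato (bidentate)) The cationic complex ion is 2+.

The complex cation is given as 2+; its ligand charges sum to -1, so V = +3.
A 1:1 salt means the anion carries the equal and opposite charge, 2−.
Anion: ligand charges sum to -5; for the ion to be 2−, Rh = +3.

(acetylacetonato)bis(ethylenediamine)vanadium(III) hydroxodioxalato(pyridine)rhodate(III)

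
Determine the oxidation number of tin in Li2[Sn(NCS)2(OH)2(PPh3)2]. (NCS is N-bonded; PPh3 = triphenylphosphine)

+2

2 lithium outside the brackets (+1 each) → the complex ion is 2−.
Ligand charges: 2×NCS = -2; 2×PPh3 neutral; 2×OH = -2; sum -4.
Sn + (-4) = 2− ⇒ Sn is +2.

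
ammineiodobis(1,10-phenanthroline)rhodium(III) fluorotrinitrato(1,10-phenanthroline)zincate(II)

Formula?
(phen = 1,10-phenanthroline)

[RhI(NH3)(phen)2][ZnF(NO3)3(phen)]

Cation [Rh…]: ligand charges -1, Rh(III) ⇒ ion charge 2+.
Anion [Zn…]: ligand charges -4, Zn(II) ⇒ ion charge 2−.
One 2+ cation balances one 2− anion.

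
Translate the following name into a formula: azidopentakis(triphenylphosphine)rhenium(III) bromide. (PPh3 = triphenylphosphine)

[Re(N3)(PPh3)5]Br2

Ligands: 1 azido (N3, -1), 5 triphenylphosphine (PPh3, neutral). Ligand charge sum = -1.
With Re in oxidation state +3, the complex ion is [Re...]^2+.
Charge balance with bromide (-1) requires 1 complex ion per 2 bromide.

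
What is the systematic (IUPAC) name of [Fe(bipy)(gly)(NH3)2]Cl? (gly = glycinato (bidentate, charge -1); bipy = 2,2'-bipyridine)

diammine(2,2'-bipyridine)(glycinato)iron(II) chloride

The 1 chloride counter-ion carries a total charge of -1, so each complex ion is 1+.
Ligand charges: 1×glycinato (-1 each), 1×2,2'-bipyridine (neutral), 2×ammine (neutral); total -1. So Fe + (-1) = 1+, giving Fe = +2.
Ligands are named alphabetically: ammine before bipyridine before glycinato.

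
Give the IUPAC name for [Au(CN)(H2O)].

aquacyanogold(I)

There is no counter-ion, so the complex is neutral overall.
Ligand charges: 1×aqua (neutral), 1×cyano (-1 each); total -1. So Au + (-1) = 0, giving Au = +1.
Ligands are named alphabetically: aqua before cyano.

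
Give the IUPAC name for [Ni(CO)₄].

tetracarbonylnickel(0)

There is no counter-ion, so the complex is neutral overall.
Ligand charges: 4×carbonyl (neutral); total 0. So Ni + (0) = 0, giving Ni = 0.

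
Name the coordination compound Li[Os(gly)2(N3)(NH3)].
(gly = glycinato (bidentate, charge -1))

The 1 lithium counter-ion carries a total charge of +1, so each complex ion is 1−.
Ligand charges: 1×ammine (neutral), 2×glycinato (-1 each), 1×azido (-1 each); total -3. So Os + (-3) = 1−, giving Os = +2.
The complex ion is anionic, so osmium takes the -ate form osmate(II).

lithium ammineazidobis(glycinato)osmate(II)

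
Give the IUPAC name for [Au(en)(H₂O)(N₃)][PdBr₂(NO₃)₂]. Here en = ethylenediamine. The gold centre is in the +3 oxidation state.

aquaazido(ethylenediamine)gold(III) dibromodinitratopalladate(II)

Both ions are complex: the cation is named first with the plain metal name, the anion second with the -ate form; each ion's ligands are alphabetised independently.
Au is given as +3; the cation's ligand charges sum to -1, so the complex cation is 2+.
A 1:1 salt means the anion carries the equal and opposite charge, 2−.
Anion: ligand charges sum to -4; for the ion to be 2−, Pd = +2.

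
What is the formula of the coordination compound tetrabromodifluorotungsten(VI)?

Ligands: 4 bromo (Br, -1), 2 fluoro (F, -1). Ligand charge sum = -6.
With W in oxidation state +6, the complex ion is [W...].

[WBr4F2]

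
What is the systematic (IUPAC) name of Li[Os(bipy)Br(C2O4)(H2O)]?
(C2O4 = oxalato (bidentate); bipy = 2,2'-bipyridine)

The 1 lithium counter-ion carries a total charge of +1, so each complex ion is 1−.
Ligand charges: 1×oxalato (-2 each), 1×aqua (neutral), 1×2,2'-bipyridine (neutral), 1×bromo (-1 each); total -3. So Os + (-3) = 1−, giving Os = +2.
Ligands are named alphabetically: aqua before bipyridine before bromo before oxalato.
The complex ion is anionic, so osmium takes the -ate form osmate(II).

lithium aqua(2,2'-bipyridine)bromooxalatoosmate(II)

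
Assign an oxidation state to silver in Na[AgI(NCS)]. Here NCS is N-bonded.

+1

1 sodium outside the brackets (+1 each) → the complex ion is 1−.
Ligand charges: 1×NCS = -1; 1×I = -1; sum -2.
Ag + (-2) = 1− ⇒ Ag is +1.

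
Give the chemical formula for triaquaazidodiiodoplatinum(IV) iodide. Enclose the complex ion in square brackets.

Ligands: 2 iodo (I, -1), 1 azido (N3, -1), 3 aqua (H2O, neutral). Ligand charge sum = -3.
With Pt in oxidation state +4, the complex ion is [Pt...]^1+.
Charge balance with iodide (-1) requires 1 complex ion per 1 iodide.

[Pt(H2O)3I2(N3)]I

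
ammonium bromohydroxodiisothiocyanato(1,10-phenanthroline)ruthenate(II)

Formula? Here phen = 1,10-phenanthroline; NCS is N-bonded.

Ligands: 1 1,10-phenanthroline (phen, neutral), 1 bromo (Br, -1), 2 isothiocyanato (NCS, -1), 1 hydroxo (OH, -1). Ligand charge sum = -4.
With Ru in oxidation state +2, the complex ion is [Ru...]^2−.
Charge balance with ammonium (+1) requires 1 complex ion per 2 ammonium.

(NH4)2[RuBr(NCS)2(OH)(phen)]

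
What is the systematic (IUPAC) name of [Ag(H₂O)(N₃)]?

aquaazidosilver(I)

There is no counter-ion, so the complex is neutral overall.
Ligand charges: 1×azido (-1 each), 1×aqua (neutral); total -1. So Ag + (-1) = 0, giving Ag = +1.
Ligands are named alphabetically: aqua before azido.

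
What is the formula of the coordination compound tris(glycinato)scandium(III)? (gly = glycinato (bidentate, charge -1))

[Sc(gly)3]

Ligands: 3 glycinato (gly, -1). Ligand charge sum = -3.
With Sc in oxidation state +3, the complex ion is [Sc...].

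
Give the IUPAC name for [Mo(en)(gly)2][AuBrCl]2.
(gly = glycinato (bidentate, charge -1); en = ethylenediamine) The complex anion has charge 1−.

The complex anion is given as 1−; its ligand charges sum to -2, so Au = +1.
With 2 anions per cation, the cation must be 2×1 = 2+.
Cation: ligand charges sum to -2; for the ion to be 2+, Mo = +4.

(ethylenediamine)bis(glycinato)molybdenum(IV) bromochloroaurate(I)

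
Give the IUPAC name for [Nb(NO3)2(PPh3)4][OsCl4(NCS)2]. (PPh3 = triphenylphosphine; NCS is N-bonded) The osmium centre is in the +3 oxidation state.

Both ions are complex: the cation is named first with the plain metal name, the anion second with the -ate form; each ion's ligands are alphabetised independently.
Os is given as +3; the anion's ligand charges sum to -6, so the complex anion is 3−.
A 1:1 salt means the cation carries the equal and opposite charge, 3+.
Cation: ligand charges sum to -2; for the ion to be 3+, Nb = +5.

dinitratotetrakis(triphenylphosphine)niobium(V) tetrachlorodiisothiocyanatoosmate(III)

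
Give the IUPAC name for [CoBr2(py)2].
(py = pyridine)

There is no counter-ion, so the complex is neutral overall.
Ligand charges: 2×pyridine (neutral), 2×bromo (-1 each); total -2. So Co + (-2) = 0, giving Co = +2.
Ligands are named alphabetically: bromo before pyridine.

dibromobis(pyridine)cobalt(II)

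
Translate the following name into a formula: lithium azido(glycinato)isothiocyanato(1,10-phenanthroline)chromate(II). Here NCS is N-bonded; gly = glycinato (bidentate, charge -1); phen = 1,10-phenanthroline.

Li[Cr(gly)(N3)(NCS)(phen)]

Ligands: 1 isothiocyanato (NCS, -1), 1 glycinato (gly, -1), 1 1,10-phenanthroline (phen, neutral), 1 azido (N3, -1). Ligand charge sum = -3.
Charge balance with lithium (+1) requires 1 complex ion per 1 lithium.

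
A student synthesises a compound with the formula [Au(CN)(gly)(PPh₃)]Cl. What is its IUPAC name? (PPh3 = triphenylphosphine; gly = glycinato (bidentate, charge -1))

The 1 chloride counter-ion carries a total charge of -1, so each complex ion is 1+.
Ligand charges: 1×triphenylphosphine (neutral), 1×glycinato (-1 each), 1×cyano (-1 each); total -2. So Au + (-2) = 1+, giving Au = +3.
Ligands are named alphabetically: cyano before glycinato before triphenylphosphine.

cyano(glycinato)(triphenylphosphine)gold(III) chloride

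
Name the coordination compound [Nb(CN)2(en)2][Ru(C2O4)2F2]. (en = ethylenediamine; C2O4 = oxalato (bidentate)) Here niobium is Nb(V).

dicyanobis(ethylenediamine)niobium(V) difluorodioxalatoruthenate(III)

Nb is given as +5; the cation's ligand charges sum to -2, so the complex cation is 3+.
A 1:1 salt means the anion carries the equal and opposite charge, 3−.
Anion: ligand charges sum to -6; for the ion to be 3−, Ru = +3.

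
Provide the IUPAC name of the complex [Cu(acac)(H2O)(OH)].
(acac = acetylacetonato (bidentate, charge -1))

(acetylacetonato)aquahydroxocopper(II)

There is no counter-ion, so the complex is neutral overall.
Ligand charges: 1×aqua (neutral), 1×acetylacetonato (-1 each), 1×hydroxo (-1 each); total -2. So Cu + (-2) = 0, giving Cu = +2.
Ligands are named alphabetically: acetylacetonato before aqua before hydroxo.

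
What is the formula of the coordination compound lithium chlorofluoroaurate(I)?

Li[AuClF]

Ligands: 1 fluoro (F, -1), 1 chloro (Cl, -1). Ligand charge sum = -2.
With Au in oxidation state +1, the complex ion is [Au...]^1−.
Charge balance with lithium (+1) requires 1 complex ion per 1 lithium.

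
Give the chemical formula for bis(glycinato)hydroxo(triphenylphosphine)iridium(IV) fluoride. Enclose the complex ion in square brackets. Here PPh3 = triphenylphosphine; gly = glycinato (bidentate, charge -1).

[Ir(gly)2(OH)(PPh3)]F

Ligands: 1 triphenylphosphine (PPh3, neutral), 1 hydroxo (OH, -1), 2 glycinato (gly, -1). Ligand charge sum = -3.
With Ir in oxidation state +4, the complex ion is [Ir...]^1+.
Charge balance with fluoride (-1) requires 1 complex ion per 1 fluoride.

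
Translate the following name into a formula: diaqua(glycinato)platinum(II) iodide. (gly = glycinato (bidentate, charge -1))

Ligands: 2 aqua (H2O, neutral), 1 glycinato (gly, -1). Ligand charge sum = -1.
With Pt in oxidation state +2, the complex ion is [Pt...]^1+.
Charge balance with iodide (-1) requires 1 complex ion per 1 iodide.

[Pt(gly)(H2O)2]I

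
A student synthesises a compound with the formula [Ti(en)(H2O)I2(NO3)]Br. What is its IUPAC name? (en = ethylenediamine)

aqua(ethylenediamine)diiodonitratotitanium(IV) bromide

The 1 bromide counter-ion carries a total charge of -1, so each complex ion is 1+.
Ligand charges: 1×aqua (neutral), 1×ethylenediamine (neutral), 1×nitrato (-1 each), 2×iodo (-1 each); total -3. So Ti + (-3) = 1+, giving Ti = +4.
Ligands are named alphabetically: aqua before ethylenediamine before iodo before nitrato.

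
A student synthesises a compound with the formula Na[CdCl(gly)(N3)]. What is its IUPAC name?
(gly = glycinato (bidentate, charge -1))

The 1 sodium counter-ion carries a total charge of +1, so each complex ion is 1−.
Ligand charges: 1×chloro (-1 each), 1×glycinato (-1 each), 1×azido (-1 each); total -3. So Cd + (-3) = 1−, giving Cd = +2.
The complex ion is anionic, so cadmium takes the -ate form cadmate(II).

sodium azidochloro(glycinato)cadmate(II)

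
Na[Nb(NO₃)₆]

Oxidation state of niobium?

1 sodium outside the brackets (+1 each) → the complex ion is 1−.
Ligand charges: 6×NO3 = -6; sum -6.
Nb + (-6) = 1− ⇒ Nb is +5.

+5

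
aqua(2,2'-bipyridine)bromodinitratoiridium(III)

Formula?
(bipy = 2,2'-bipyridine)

Ligands: 1 aqua (H2O, neutral), 1 bromo (Br, -1), 2 nitrato (NO3, -1), 1 2,2'-bipyridine (bipy, neutral). Ligand charge sum = -3.
With Ir in oxidation state +3, the complex ion is [Ir...].

[Ir(bipy)Br(H2O)(NO3)2]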